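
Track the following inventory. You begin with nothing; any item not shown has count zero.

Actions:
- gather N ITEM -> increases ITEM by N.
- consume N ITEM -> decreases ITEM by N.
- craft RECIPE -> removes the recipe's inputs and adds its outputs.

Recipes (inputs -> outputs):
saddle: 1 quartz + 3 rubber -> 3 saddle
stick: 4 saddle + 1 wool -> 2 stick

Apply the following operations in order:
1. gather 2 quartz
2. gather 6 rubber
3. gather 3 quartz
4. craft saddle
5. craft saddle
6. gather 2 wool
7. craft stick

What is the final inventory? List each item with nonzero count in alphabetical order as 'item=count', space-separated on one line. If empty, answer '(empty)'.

After 1 (gather 2 quartz): quartz=2
After 2 (gather 6 rubber): quartz=2 rubber=6
After 3 (gather 3 quartz): quartz=5 rubber=6
After 4 (craft saddle): quartz=4 rubber=3 saddle=3
After 5 (craft saddle): quartz=3 saddle=6
After 6 (gather 2 wool): quartz=3 saddle=6 wool=2
After 7 (craft stick): quartz=3 saddle=2 stick=2 wool=1

Answer: quartz=3 saddle=2 stick=2 wool=1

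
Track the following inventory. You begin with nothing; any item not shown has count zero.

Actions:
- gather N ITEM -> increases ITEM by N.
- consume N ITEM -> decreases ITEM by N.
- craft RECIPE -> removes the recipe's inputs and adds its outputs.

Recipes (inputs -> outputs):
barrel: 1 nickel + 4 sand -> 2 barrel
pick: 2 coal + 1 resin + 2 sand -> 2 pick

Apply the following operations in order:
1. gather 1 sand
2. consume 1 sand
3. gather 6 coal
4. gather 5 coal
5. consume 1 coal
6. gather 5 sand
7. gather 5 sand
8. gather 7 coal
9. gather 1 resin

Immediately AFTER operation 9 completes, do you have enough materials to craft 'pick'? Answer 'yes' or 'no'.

Answer: yes

Derivation:
After 1 (gather 1 sand): sand=1
After 2 (consume 1 sand): (empty)
After 3 (gather 6 coal): coal=6
After 4 (gather 5 coal): coal=11
After 5 (consume 1 coal): coal=10
After 6 (gather 5 sand): coal=10 sand=5
After 7 (gather 5 sand): coal=10 sand=10
After 8 (gather 7 coal): coal=17 sand=10
After 9 (gather 1 resin): coal=17 resin=1 sand=10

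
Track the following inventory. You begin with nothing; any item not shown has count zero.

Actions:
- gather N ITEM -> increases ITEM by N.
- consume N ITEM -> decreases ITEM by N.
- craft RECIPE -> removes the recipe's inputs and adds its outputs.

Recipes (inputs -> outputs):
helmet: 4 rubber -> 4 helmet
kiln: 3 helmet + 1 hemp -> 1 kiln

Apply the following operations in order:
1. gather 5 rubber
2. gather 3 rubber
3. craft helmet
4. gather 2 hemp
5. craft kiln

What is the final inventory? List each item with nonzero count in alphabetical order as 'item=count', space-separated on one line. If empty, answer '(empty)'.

After 1 (gather 5 rubber): rubber=5
After 2 (gather 3 rubber): rubber=8
After 3 (craft helmet): helmet=4 rubber=4
After 4 (gather 2 hemp): helmet=4 hemp=2 rubber=4
After 5 (craft kiln): helmet=1 hemp=1 kiln=1 rubber=4

Answer: helmet=1 hemp=1 kiln=1 rubber=4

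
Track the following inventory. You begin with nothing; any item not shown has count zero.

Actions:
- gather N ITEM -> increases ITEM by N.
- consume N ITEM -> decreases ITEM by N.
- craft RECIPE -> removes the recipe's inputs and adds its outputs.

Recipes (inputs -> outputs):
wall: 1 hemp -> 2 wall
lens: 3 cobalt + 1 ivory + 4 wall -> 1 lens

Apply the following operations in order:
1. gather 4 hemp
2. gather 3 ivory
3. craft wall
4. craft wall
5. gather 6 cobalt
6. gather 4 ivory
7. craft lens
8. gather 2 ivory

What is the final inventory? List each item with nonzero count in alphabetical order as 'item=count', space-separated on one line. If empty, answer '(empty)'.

Answer: cobalt=3 hemp=2 ivory=8 lens=1

Derivation:
After 1 (gather 4 hemp): hemp=4
After 2 (gather 3 ivory): hemp=4 ivory=3
After 3 (craft wall): hemp=3 ivory=3 wall=2
After 4 (craft wall): hemp=2 ivory=3 wall=4
After 5 (gather 6 cobalt): cobalt=6 hemp=2 ivory=3 wall=4
After 6 (gather 4 ivory): cobalt=6 hemp=2 ivory=7 wall=4
After 7 (craft lens): cobalt=3 hemp=2 ivory=6 lens=1
After 8 (gather 2 ivory): cobalt=3 hemp=2 ivory=8 lens=1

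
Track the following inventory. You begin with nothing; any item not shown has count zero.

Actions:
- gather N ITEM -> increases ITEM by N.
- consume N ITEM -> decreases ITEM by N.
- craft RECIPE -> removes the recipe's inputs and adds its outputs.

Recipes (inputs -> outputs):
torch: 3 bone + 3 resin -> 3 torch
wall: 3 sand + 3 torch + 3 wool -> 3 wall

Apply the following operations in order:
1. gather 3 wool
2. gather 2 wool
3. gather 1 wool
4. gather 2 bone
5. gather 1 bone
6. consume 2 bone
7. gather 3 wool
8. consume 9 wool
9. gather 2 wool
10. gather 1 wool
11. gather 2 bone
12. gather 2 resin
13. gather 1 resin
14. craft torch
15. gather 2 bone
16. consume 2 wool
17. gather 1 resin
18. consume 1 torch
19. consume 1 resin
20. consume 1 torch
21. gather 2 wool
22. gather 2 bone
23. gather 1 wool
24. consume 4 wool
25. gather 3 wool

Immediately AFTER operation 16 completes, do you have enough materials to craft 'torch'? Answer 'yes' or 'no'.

After 1 (gather 3 wool): wool=3
After 2 (gather 2 wool): wool=5
After 3 (gather 1 wool): wool=6
After 4 (gather 2 bone): bone=2 wool=6
After 5 (gather 1 bone): bone=3 wool=6
After 6 (consume 2 bone): bone=1 wool=6
After 7 (gather 3 wool): bone=1 wool=9
After 8 (consume 9 wool): bone=1
After 9 (gather 2 wool): bone=1 wool=2
After 10 (gather 1 wool): bone=1 wool=3
After 11 (gather 2 bone): bone=3 wool=3
After 12 (gather 2 resin): bone=3 resin=2 wool=3
After 13 (gather 1 resin): bone=3 resin=3 wool=3
After 14 (craft torch): torch=3 wool=3
After 15 (gather 2 bone): bone=2 torch=3 wool=3
After 16 (consume 2 wool): bone=2 torch=3 wool=1

Answer: no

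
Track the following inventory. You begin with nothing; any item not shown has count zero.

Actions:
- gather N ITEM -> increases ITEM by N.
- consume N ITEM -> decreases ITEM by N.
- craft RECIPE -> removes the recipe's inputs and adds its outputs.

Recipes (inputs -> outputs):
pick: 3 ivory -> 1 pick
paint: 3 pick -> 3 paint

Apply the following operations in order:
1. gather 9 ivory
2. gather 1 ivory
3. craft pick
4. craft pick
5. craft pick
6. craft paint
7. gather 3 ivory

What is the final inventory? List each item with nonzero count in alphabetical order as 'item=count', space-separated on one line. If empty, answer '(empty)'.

Answer: ivory=4 paint=3

Derivation:
After 1 (gather 9 ivory): ivory=9
After 2 (gather 1 ivory): ivory=10
After 3 (craft pick): ivory=7 pick=1
After 4 (craft pick): ivory=4 pick=2
After 5 (craft pick): ivory=1 pick=3
After 6 (craft paint): ivory=1 paint=3
After 7 (gather 3 ivory): ivory=4 paint=3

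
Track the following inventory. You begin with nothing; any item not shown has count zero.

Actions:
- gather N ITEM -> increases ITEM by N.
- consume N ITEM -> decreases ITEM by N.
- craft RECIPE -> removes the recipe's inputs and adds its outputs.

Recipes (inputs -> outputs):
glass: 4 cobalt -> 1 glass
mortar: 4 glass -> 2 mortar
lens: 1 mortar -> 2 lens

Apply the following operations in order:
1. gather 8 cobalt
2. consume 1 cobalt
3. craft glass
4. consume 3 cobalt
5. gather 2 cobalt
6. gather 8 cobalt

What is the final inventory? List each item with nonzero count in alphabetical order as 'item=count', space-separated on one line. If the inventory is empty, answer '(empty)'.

After 1 (gather 8 cobalt): cobalt=8
After 2 (consume 1 cobalt): cobalt=7
After 3 (craft glass): cobalt=3 glass=1
After 4 (consume 3 cobalt): glass=1
After 5 (gather 2 cobalt): cobalt=2 glass=1
After 6 (gather 8 cobalt): cobalt=10 glass=1

Answer: cobalt=10 glass=1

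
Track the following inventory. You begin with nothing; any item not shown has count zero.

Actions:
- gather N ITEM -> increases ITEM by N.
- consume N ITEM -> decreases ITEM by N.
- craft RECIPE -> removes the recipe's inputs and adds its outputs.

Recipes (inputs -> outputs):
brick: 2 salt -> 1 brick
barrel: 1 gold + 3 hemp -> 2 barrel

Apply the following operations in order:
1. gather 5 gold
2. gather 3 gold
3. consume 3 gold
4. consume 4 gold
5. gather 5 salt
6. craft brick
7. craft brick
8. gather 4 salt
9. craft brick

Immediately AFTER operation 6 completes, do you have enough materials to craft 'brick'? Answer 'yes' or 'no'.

Answer: yes

Derivation:
After 1 (gather 5 gold): gold=5
After 2 (gather 3 gold): gold=8
After 3 (consume 3 gold): gold=5
After 4 (consume 4 gold): gold=1
After 5 (gather 5 salt): gold=1 salt=5
After 6 (craft brick): brick=1 gold=1 salt=3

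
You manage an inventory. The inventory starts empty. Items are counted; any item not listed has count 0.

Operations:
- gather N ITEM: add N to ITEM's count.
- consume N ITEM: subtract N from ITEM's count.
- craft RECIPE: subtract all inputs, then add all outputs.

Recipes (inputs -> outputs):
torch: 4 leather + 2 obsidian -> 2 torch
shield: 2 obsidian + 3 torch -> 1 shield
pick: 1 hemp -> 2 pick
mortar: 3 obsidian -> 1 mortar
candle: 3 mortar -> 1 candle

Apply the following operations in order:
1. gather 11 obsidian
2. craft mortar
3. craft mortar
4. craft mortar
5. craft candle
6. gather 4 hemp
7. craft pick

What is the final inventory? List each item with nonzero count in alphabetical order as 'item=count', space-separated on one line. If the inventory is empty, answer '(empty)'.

After 1 (gather 11 obsidian): obsidian=11
After 2 (craft mortar): mortar=1 obsidian=8
After 3 (craft mortar): mortar=2 obsidian=5
After 4 (craft mortar): mortar=3 obsidian=2
After 5 (craft candle): candle=1 obsidian=2
After 6 (gather 4 hemp): candle=1 hemp=4 obsidian=2
After 7 (craft pick): candle=1 hemp=3 obsidian=2 pick=2

Answer: candle=1 hemp=3 obsidian=2 pick=2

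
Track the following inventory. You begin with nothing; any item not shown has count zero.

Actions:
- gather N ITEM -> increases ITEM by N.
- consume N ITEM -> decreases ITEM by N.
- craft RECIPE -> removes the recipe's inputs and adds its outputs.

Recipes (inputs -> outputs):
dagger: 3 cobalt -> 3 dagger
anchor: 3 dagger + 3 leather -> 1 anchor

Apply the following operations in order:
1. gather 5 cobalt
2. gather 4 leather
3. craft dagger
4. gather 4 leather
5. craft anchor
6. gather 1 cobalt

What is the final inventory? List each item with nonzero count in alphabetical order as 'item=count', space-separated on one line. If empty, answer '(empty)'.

After 1 (gather 5 cobalt): cobalt=5
After 2 (gather 4 leather): cobalt=5 leather=4
After 3 (craft dagger): cobalt=2 dagger=3 leather=4
After 4 (gather 4 leather): cobalt=2 dagger=3 leather=8
After 5 (craft anchor): anchor=1 cobalt=2 leather=5
After 6 (gather 1 cobalt): anchor=1 cobalt=3 leather=5

Answer: anchor=1 cobalt=3 leather=5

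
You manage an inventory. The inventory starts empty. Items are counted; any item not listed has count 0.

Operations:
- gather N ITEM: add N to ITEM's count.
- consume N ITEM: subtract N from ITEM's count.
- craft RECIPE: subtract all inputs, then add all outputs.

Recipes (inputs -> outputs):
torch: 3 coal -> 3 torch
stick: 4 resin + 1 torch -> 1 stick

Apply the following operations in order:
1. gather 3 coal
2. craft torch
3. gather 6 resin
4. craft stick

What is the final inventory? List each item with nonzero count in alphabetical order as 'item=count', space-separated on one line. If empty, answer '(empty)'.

Answer: resin=2 stick=1 torch=2

Derivation:
After 1 (gather 3 coal): coal=3
After 2 (craft torch): torch=3
After 3 (gather 6 resin): resin=6 torch=3
After 4 (craft stick): resin=2 stick=1 torch=2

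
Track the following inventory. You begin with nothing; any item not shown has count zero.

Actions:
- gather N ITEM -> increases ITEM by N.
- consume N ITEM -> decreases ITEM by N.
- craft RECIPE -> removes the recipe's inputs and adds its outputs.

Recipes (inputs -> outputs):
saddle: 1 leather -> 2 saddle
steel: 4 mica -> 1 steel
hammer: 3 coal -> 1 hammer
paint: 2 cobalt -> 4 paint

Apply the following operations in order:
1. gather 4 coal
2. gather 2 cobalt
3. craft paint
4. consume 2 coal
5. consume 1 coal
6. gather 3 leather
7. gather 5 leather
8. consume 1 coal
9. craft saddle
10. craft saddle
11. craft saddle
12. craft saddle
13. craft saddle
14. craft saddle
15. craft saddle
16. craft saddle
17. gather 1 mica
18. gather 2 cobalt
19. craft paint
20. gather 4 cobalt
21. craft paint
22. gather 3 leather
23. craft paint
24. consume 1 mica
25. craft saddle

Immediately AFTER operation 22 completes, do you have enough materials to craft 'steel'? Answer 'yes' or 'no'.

After 1 (gather 4 coal): coal=4
After 2 (gather 2 cobalt): coal=4 cobalt=2
After 3 (craft paint): coal=4 paint=4
After 4 (consume 2 coal): coal=2 paint=4
After 5 (consume 1 coal): coal=1 paint=4
After 6 (gather 3 leather): coal=1 leather=3 paint=4
After 7 (gather 5 leather): coal=1 leather=8 paint=4
After 8 (consume 1 coal): leather=8 paint=4
After 9 (craft saddle): leather=7 paint=4 saddle=2
After 10 (craft saddle): leather=6 paint=4 saddle=4
After 11 (craft saddle): leather=5 paint=4 saddle=6
After 12 (craft saddle): leather=4 paint=4 saddle=8
After 13 (craft saddle): leather=3 paint=4 saddle=10
After 14 (craft saddle): leather=2 paint=4 saddle=12
After 15 (craft saddle): leather=1 paint=4 saddle=14
After 16 (craft saddle): paint=4 saddle=16
After 17 (gather 1 mica): mica=1 paint=4 saddle=16
After 18 (gather 2 cobalt): cobalt=2 mica=1 paint=4 saddle=16
After 19 (craft paint): mica=1 paint=8 saddle=16
After 20 (gather 4 cobalt): cobalt=4 mica=1 paint=8 saddle=16
After 21 (craft paint): cobalt=2 mica=1 paint=12 saddle=16
After 22 (gather 3 leather): cobalt=2 leather=3 mica=1 paint=12 saddle=16

Answer: no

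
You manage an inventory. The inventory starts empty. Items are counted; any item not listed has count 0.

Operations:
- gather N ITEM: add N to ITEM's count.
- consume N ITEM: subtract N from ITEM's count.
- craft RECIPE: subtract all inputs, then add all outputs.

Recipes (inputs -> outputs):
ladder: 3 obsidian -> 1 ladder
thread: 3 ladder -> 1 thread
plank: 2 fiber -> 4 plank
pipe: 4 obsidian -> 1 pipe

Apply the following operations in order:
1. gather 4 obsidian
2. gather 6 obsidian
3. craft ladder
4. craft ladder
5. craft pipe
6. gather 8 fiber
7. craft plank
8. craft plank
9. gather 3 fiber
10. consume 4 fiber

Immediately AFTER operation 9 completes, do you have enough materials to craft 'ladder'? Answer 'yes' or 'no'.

After 1 (gather 4 obsidian): obsidian=4
After 2 (gather 6 obsidian): obsidian=10
After 3 (craft ladder): ladder=1 obsidian=7
After 4 (craft ladder): ladder=2 obsidian=4
After 5 (craft pipe): ladder=2 pipe=1
After 6 (gather 8 fiber): fiber=8 ladder=2 pipe=1
After 7 (craft plank): fiber=6 ladder=2 pipe=1 plank=4
After 8 (craft plank): fiber=4 ladder=2 pipe=1 plank=8
After 9 (gather 3 fiber): fiber=7 ladder=2 pipe=1 plank=8

Answer: no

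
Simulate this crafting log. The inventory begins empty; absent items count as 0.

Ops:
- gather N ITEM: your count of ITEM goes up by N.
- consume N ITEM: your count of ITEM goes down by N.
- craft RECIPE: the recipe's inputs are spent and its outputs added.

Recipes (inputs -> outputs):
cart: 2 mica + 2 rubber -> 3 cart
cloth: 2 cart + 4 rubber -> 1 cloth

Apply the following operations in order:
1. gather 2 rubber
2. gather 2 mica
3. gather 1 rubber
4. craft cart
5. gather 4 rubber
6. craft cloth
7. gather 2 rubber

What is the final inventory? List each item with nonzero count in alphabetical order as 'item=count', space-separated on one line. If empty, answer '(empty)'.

After 1 (gather 2 rubber): rubber=2
After 2 (gather 2 mica): mica=2 rubber=2
After 3 (gather 1 rubber): mica=2 rubber=3
After 4 (craft cart): cart=3 rubber=1
After 5 (gather 4 rubber): cart=3 rubber=5
After 6 (craft cloth): cart=1 cloth=1 rubber=1
After 7 (gather 2 rubber): cart=1 cloth=1 rubber=3

Answer: cart=1 cloth=1 rubber=3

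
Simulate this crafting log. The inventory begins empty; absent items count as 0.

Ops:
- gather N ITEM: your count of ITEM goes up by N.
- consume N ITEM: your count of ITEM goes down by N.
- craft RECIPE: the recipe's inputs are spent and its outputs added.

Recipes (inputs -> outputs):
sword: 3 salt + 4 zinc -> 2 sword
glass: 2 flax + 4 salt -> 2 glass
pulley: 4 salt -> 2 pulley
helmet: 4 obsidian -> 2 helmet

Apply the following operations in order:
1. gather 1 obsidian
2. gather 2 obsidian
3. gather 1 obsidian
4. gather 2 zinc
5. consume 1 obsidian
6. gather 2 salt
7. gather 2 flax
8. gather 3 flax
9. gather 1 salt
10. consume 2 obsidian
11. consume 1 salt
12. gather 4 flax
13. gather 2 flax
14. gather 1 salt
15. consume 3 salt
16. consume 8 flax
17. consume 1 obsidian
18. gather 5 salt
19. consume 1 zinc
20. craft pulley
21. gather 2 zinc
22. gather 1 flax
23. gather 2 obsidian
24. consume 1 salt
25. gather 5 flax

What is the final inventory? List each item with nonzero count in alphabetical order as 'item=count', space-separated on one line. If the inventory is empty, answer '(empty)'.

After 1 (gather 1 obsidian): obsidian=1
After 2 (gather 2 obsidian): obsidian=3
After 3 (gather 1 obsidian): obsidian=4
After 4 (gather 2 zinc): obsidian=4 zinc=2
After 5 (consume 1 obsidian): obsidian=3 zinc=2
After 6 (gather 2 salt): obsidian=3 salt=2 zinc=2
After 7 (gather 2 flax): flax=2 obsidian=3 salt=2 zinc=2
After 8 (gather 3 flax): flax=5 obsidian=3 salt=2 zinc=2
After 9 (gather 1 salt): flax=5 obsidian=3 salt=3 zinc=2
After 10 (consume 2 obsidian): flax=5 obsidian=1 salt=3 zinc=2
After 11 (consume 1 salt): flax=5 obsidian=1 salt=2 zinc=2
After 12 (gather 4 flax): flax=9 obsidian=1 salt=2 zinc=2
After 13 (gather 2 flax): flax=11 obsidian=1 salt=2 zinc=2
After 14 (gather 1 salt): flax=11 obsidian=1 salt=3 zinc=2
After 15 (consume 3 salt): flax=11 obsidian=1 zinc=2
After 16 (consume 8 flax): flax=3 obsidian=1 zinc=2
After 17 (consume 1 obsidian): flax=3 zinc=2
After 18 (gather 5 salt): flax=3 salt=5 zinc=2
After 19 (consume 1 zinc): flax=3 salt=5 zinc=1
After 20 (craft pulley): flax=3 pulley=2 salt=1 zinc=1
After 21 (gather 2 zinc): flax=3 pulley=2 salt=1 zinc=3
After 22 (gather 1 flax): flax=4 pulley=2 salt=1 zinc=3
After 23 (gather 2 obsidian): flax=4 obsidian=2 pulley=2 salt=1 zinc=3
After 24 (consume 1 salt): flax=4 obsidian=2 pulley=2 zinc=3
After 25 (gather 5 flax): flax=9 obsidian=2 pulley=2 zinc=3

Answer: flax=9 obsidian=2 pulley=2 zinc=3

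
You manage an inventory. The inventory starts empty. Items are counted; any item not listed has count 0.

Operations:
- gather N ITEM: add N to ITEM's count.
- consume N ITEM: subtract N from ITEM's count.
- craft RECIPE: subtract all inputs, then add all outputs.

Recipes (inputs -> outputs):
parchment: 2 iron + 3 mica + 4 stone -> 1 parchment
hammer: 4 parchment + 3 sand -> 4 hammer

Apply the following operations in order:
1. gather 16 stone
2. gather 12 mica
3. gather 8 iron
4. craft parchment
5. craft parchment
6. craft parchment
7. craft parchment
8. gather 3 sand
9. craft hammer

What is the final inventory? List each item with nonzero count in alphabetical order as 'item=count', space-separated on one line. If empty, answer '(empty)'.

After 1 (gather 16 stone): stone=16
After 2 (gather 12 mica): mica=12 stone=16
After 3 (gather 8 iron): iron=8 mica=12 stone=16
After 4 (craft parchment): iron=6 mica=9 parchment=1 stone=12
After 5 (craft parchment): iron=4 mica=6 parchment=2 stone=8
After 6 (craft parchment): iron=2 mica=3 parchment=3 stone=4
After 7 (craft parchment): parchment=4
After 8 (gather 3 sand): parchment=4 sand=3
After 9 (craft hammer): hammer=4

Answer: hammer=4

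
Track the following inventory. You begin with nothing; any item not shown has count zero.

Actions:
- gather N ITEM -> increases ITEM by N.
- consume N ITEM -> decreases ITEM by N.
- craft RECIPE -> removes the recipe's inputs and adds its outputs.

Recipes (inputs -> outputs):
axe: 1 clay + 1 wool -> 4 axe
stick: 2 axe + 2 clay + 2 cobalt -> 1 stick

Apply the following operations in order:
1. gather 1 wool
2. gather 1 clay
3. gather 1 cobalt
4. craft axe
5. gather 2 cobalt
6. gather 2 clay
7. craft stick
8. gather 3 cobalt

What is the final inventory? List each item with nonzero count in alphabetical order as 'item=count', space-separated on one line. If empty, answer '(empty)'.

After 1 (gather 1 wool): wool=1
After 2 (gather 1 clay): clay=1 wool=1
After 3 (gather 1 cobalt): clay=1 cobalt=1 wool=1
After 4 (craft axe): axe=4 cobalt=1
After 5 (gather 2 cobalt): axe=4 cobalt=3
After 6 (gather 2 clay): axe=4 clay=2 cobalt=3
After 7 (craft stick): axe=2 cobalt=1 stick=1
After 8 (gather 3 cobalt): axe=2 cobalt=4 stick=1

Answer: axe=2 cobalt=4 stick=1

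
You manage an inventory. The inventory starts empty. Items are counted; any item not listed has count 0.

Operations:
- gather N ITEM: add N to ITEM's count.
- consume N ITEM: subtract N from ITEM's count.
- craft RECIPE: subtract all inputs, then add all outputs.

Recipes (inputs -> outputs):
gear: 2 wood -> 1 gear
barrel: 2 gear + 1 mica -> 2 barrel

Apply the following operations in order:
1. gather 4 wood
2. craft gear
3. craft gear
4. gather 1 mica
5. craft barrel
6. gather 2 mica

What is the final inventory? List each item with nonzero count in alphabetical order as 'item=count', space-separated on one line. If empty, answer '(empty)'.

After 1 (gather 4 wood): wood=4
After 2 (craft gear): gear=1 wood=2
After 3 (craft gear): gear=2
After 4 (gather 1 mica): gear=2 mica=1
After 5 (craft barrel): barrel=2
After 6 (gather 2 mica): barrel=2 mica=2

Answer: barrel=2 mica=2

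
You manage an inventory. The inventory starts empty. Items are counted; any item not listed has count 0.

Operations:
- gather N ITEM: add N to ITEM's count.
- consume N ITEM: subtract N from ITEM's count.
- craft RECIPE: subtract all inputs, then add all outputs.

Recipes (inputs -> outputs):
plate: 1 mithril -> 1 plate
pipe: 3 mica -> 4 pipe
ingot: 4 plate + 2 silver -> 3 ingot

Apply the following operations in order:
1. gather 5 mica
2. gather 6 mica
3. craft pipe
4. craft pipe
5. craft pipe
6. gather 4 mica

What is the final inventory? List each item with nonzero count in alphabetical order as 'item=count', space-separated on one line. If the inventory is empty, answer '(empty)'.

Answer: mica=6 pipe=12

Derivation:
After 1 (gather 5 mica): mica=5
After 2 (gather 6 mica): mica=11
After 3 (craft pipe): mica=8 pipe=4
After 4 (craft pipe): mica=5 pipe=8
After 5 (craft pipe): mica=2 pipe=12
After 6 (gather 4 mica): mica=6 pipe=12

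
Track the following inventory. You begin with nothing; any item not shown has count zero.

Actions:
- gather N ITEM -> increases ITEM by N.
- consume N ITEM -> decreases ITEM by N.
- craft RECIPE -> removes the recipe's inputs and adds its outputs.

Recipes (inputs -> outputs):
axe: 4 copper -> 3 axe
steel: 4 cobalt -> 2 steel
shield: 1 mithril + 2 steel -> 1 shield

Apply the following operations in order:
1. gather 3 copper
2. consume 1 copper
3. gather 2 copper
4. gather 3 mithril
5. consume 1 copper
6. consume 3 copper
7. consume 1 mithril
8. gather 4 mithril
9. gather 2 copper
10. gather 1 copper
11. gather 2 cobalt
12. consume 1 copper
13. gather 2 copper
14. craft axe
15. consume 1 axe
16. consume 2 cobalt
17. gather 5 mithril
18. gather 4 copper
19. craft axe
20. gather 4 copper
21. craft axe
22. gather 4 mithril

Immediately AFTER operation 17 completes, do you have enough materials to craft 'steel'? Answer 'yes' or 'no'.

Answer: no

Derivation:
After 1 (gather 3 copper): copper=3
After 2 (consume 1 copper): copper=2
After 3 (gather 2 copper): copper=4
After 4 (gather 3 mithril): copper=4 mithril=3
After 5 (consume 1 copper): copper=3 mithril=3
After 6 (consume 3 copper): mithril=3
After 7 (consume 1 mithril): mithril=2
After 8 (gather 4 mithril): mithril=6
After 9 (gather 2 copper): copper=2 mithril=6
After 10 (gather 1 copper): copper=3 mithril=6
After 11 (gather 2 cobalt): cobalt=2 copper=3 mithril=6
After 12 (consume 1 copper): cobalt=2 copper=2 mithril=6
After 13 (gather 2 copper): cobalt=2 copper=4 mithril=6
After 14 (craft axe): axe=3 cobalt=2 mithril=6
After 15 (consume 1 axe): axe=2 cobalt=2 mithril=6
After 16 (consume 2 cobalt): axe=2 mithril=6
After 17 (gather 5 mithril): axe=2 mithril=11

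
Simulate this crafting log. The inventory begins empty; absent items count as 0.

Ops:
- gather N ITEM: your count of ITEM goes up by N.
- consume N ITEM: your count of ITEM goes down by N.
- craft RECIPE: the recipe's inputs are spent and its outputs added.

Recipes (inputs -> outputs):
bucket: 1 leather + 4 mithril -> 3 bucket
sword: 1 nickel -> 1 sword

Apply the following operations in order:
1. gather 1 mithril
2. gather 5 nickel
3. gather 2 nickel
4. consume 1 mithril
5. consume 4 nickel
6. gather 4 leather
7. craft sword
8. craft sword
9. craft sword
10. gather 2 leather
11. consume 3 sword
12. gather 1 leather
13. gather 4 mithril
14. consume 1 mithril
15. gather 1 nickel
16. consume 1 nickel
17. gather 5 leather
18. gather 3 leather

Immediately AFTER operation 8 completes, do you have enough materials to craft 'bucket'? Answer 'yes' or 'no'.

After 1 (gather 1 mithril): mithril=1
After 2 (gather 5 nickel): mithril=1 nickel=5
After 3 (gather 2 nickel): mithril=1 nickel=7
After 4 (consume 1 mithril): nickel=7
After 5 (consume 4 nickel): nickel=3
After 6 (gather 4 leather): leather=4 nickel=3
After 7 (craft sword): leather=4 nickel=2 sword=1
After 8 (craft sword): leather=4 nickel=1 sword=2

Answer: no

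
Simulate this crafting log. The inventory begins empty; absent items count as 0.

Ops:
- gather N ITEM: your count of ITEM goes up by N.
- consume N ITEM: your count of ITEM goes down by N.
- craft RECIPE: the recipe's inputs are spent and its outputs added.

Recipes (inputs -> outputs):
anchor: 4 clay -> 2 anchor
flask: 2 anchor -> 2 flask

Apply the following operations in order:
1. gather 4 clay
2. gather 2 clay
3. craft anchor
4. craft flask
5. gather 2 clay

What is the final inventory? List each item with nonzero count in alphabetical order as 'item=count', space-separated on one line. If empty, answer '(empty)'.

After 1 (gather 4 clay): clay=4
After 2 (gather 2 clay): clay=6
After 3 (craft anchor): anchor=2 clay=2
After 4 (craft flask): clay=2 flask=2
After 5 (gather 2 clay): clay=4 flask=2

Answer: clay=4 flask=2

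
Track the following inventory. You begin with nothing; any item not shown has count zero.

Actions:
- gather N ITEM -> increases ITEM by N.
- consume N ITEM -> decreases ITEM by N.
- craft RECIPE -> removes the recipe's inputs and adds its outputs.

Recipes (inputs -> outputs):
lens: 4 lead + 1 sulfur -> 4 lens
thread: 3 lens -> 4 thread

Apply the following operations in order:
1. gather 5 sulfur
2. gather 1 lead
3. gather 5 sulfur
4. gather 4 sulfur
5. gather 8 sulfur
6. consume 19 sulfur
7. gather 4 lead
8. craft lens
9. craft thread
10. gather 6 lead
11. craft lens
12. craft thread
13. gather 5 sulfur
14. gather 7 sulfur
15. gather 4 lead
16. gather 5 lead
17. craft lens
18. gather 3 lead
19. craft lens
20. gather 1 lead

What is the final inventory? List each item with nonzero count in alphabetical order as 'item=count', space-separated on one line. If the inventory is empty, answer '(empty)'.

After 1 (gather 5 sulfur): sulfur=5
After 2 (gather 1 lead): lead=1 sulfur=5
After 3 (gather 5 sulfur): lead=1 sulfur=10
After 4 (gather 4 sulfur): lead=1 sulfur=14
After 5 (gather 8 sulfur): lead=1 sulfur=22
After 6 (consume 19 sulfur): lead=1 sulfur=3
After 7 (gather 4 lead): lead=5 sulfur=3
After 8 (craft lens): lead=1 lens=4 sulfur=2
After 9 (craft thread): lead=1 lens=1 sulfur=2 thread=4
After 10 (gather 6 lead): lead=7 lens=1 sulfur=2 thread=4
After 11 (craft lens): lead=3 lens=5 sulfur=1 thread=4
After 12 (craft thread): lead=3 lens=2 sulfur=1 thread=8
After 13 (gather 5 sulfur): lead=3 lens=2 sulfur=6 thread=8
After 14 (gather 7 sulfur): lead=3 lens=2 sulfur=13 thread=8
After 15 (gather 4 lead): lead=7 lens=2 sulfur=13 thread=8
After 16 (gather 5 lead): lead=12 lens=2 sulfur=13 thread=8
After 17 (craft lens): lead=8 lens=6 sulfur=12 thread=8
After 18 (gather 3 lead): lead=11 lens=6 sulfur=12 thread=8
After 19 (craft lens): lead=7 lens=10 sulfur=11 thread=8
After 20 (gather 1 lead): lead=8 lens=10 sulfur=11 thread=8

Answer: lead=8 lens=10 sulfur=11 thread=8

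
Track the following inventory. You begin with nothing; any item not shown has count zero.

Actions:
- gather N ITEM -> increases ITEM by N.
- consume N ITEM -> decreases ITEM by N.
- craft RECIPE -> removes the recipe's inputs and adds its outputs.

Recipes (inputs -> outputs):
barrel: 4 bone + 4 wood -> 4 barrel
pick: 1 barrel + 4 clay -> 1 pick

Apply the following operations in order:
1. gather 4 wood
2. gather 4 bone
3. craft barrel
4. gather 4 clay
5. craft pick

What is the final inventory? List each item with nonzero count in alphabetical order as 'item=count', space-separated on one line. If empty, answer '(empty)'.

After 1 (gather 4 wood): wood=4
After 2 (gather 4 bone): bone=4 wood=4
After 3 (craft barrel): barrel=4
After 4 (gather 4 clay): barrel=4 clay=4
After 5 (craft pick): barrel=3 pick=1

Answer: barrel=3 pick=1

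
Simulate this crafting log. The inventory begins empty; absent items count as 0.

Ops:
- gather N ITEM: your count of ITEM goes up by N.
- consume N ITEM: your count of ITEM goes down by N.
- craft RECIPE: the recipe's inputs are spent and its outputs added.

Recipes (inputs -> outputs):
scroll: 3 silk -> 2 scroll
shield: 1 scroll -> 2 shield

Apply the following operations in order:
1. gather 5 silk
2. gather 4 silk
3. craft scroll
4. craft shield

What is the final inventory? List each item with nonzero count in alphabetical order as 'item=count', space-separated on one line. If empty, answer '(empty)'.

Answer: scroll=1 shield=2 silk=6

Derivation:
After 1 (gather 5 silk): silk=5
After 2 (gather 4 silk): silk=9
After 3 (craft scroll): scroll=2 silk=6
After 4 (craft shield): scroll=1 shield=2 silk=6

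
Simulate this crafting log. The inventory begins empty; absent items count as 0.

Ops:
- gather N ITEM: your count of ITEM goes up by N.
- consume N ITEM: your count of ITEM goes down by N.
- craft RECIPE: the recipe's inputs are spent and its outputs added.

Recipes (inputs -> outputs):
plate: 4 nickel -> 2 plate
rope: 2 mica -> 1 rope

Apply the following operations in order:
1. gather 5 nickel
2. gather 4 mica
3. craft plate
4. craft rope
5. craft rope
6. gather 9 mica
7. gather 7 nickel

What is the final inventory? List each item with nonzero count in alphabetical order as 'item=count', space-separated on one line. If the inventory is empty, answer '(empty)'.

After 1 (gather 5 nickel): nickel=5
After 2 (gather 4 mica): mica=4 nickel=5
After 3 (craft plate): mica=4 nickel=1 plate=2
After 4 (craft rope): mica=2 nickel=1 plate=2 rope=1
After 5 (craft rope): nickel=1 plate=2 rope=2
After 6 (gather 9 mica): mica=9 nickel=1 plate=2 rope=2
After 7 (gather 7 nickel): mica=9 nickel=8 plate=2 rope=2

Answer: mica=9 nickel=8 plate=2 rope=2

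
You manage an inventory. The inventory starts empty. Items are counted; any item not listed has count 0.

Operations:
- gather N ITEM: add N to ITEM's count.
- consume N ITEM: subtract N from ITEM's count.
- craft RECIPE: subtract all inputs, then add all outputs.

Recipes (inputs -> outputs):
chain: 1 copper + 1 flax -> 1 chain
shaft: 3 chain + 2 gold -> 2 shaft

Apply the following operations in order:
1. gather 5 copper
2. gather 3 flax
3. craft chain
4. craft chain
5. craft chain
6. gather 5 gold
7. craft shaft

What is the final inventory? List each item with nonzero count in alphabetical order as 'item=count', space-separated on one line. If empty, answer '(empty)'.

After 1 (gather 5 copper): copper=5
After 2 (gather 3 flax): copper=5 flax=3
After 3 (craft chain): chain=1 copper=4 flax=2
After 4 (craft chain): chain=2 copper=3 flax=1
After 5 (craft chain): chain=3 copper=2
After 6 (gather 5 gold): chain=3 copper=2 gold=5
After 7 (craft shaft): copper=2 gold=3 shaft=2

Answer: copper=2 gold=3 shaft=2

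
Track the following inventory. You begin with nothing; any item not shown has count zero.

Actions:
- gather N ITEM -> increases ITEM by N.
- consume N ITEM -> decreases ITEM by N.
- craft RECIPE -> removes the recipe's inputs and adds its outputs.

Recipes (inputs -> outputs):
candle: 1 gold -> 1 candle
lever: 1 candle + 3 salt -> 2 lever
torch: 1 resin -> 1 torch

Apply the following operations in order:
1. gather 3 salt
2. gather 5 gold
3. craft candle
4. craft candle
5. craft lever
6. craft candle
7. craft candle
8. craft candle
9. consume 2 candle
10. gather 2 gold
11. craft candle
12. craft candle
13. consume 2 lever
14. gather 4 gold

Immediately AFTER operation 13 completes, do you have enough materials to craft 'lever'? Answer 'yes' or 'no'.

After 1 (gather 3 salt): salt=3
After 2 (gather 5 gold): gold=5 salt=3
After 3 (craft candle): candle=1 gold=4 salt=3
After 4 (craft candle): candle=2 gold=3 salt=3
After 5 (craft lever): candle=1 gold=3 lever=2
After 6 (craft candle): candle=2 gold=2 lever=2
After 7 (craft candle): candle=3 gold=1 lever=2
After 8 (craft candle): candle=4 lever=2
After 9 (consume 2 candle): candle=2 lever=2
After 10 (gather 2 gold): candle=2 gold=2 lever=2
After 11 (craft candle): candle=3 gold=1 lever=2
After 12 (craft candle): candle=4 lever=2
After 13 (consume 2 lever): candle=4

Answer: no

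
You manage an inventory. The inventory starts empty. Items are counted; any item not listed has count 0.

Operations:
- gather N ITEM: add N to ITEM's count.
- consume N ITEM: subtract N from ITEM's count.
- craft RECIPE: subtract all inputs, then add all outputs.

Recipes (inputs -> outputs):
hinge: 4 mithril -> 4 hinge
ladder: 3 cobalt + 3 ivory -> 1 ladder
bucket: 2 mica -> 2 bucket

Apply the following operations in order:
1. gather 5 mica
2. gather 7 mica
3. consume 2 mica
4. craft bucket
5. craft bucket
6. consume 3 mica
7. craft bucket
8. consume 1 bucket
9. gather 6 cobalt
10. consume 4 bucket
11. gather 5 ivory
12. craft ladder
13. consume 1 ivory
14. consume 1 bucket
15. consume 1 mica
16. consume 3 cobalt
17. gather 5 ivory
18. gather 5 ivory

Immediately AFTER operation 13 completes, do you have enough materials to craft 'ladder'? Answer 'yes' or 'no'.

Answer: no

Derivation:
After 1 (gather 5 mica): mica=5
After 2 (gather 7 mica): mica=12
After 3 (consume 2 mica): mica=10
After 4 (craft bucket): bucket=2 mica=8
After 5 (craft bucket): bucket=4 mica=6
After 6 (consume 3 mica): bucket=4 mica=3
After 7 (craft bucket): bucket=6 mica=1
After 8 (consume 1 bucket): bucket=5 mica=1
After 9 (gather 6 cobalt): bucket=5 cobalt=6 mica=1
After 10 (consume 4 bucket): bucket=1 cobalt=6 mica=1
After 11 (gather 5 ivory): bucket=1 cobalt=6 ivory=5 mica=1
After 12 (craft ladder): bucket=1 cobalt=3 ivory=2 ladder=1 mica=1
After 13 (consume 1 ivory): bucket=1 cobalt=3 ivory=1 ladder=1 mica=1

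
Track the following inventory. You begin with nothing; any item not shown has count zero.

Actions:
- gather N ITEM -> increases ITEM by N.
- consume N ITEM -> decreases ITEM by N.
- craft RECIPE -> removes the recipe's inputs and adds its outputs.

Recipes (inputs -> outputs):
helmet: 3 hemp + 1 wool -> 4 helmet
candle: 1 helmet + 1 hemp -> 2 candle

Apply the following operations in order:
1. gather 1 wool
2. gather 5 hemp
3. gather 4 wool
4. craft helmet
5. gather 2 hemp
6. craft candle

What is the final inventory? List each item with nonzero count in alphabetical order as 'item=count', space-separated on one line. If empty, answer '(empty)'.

Answer: candle=2 helmet=3 hemp=3 wool=4

Derivation:
After 1 (gather 1 wool): wool=1
After 2 (gather 5 hemp): hemp=5 wool=1
After 3 (gather 4 wool): hemp=5 wool=5
After 4 (craft helmet): helmet=4 hemp=2 wool=4
After 5 (gather 2 hemp): helmet=4 hemp=4 wool=4
After 6 (craft candle): candle=2 helmet=3 hemp=3 wool=4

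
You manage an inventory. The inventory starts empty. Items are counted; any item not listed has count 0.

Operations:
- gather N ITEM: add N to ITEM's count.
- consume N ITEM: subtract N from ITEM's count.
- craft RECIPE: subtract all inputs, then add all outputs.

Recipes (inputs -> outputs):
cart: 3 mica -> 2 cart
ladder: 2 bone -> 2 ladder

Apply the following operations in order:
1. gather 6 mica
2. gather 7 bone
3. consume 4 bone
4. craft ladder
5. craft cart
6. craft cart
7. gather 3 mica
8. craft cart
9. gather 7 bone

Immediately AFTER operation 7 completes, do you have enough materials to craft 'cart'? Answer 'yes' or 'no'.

Answer: yes

Derivation:
After 1 (gather 6 mica): mica=6
After 2 (gather 7 bone): bone=7 mica=6
After 3 (consume 4 bone): bone=3 mica=6
After 4 (craft ladder): bone=1 ladder=2 mica=6
After 5 (craft cart): bone=1 cart=2 ladder=2 mica=3
After 6 (craft cart): bone=1 cart=4 ladder=2
After 7 (gather 3 mica): bone=1 cart=4 ladder=2 mica=3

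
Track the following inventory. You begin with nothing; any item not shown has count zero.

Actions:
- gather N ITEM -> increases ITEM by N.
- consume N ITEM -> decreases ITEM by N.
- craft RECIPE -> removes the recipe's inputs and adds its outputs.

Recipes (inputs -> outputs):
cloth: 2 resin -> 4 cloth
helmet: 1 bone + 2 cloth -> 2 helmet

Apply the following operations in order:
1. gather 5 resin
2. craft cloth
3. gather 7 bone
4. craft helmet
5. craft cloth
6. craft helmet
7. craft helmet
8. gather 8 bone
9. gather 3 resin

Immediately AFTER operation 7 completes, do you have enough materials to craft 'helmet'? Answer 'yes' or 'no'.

After 1 (gather 5 resin): resin=5
After 2 (craft cloth): cloth=4 resin=3
After 3 (gather 7 bone): bone=7 cloth=4 resin=3
After 4 (craft helmet): bone=6 cloth=2 helmet=2 resin=3
After 5 (craft cloth): bone=6 cloth=6 helmet=2 resin=1
After 6 (craft helmet): bone=5 cloth=4 helmet=4 resin=1
After 7 (craft helmet): bone=4 cloth=2 helmet=6 resin=1

Answer: yes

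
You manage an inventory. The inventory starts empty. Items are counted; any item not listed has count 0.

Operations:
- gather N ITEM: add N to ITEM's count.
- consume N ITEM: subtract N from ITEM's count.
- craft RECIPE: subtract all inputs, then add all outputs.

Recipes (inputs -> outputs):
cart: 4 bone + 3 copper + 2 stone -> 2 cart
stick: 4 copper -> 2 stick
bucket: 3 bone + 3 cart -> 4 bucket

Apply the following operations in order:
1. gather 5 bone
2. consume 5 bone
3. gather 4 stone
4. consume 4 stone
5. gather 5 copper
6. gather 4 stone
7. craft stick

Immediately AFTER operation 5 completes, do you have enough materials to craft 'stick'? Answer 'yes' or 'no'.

Answer: yes

Derivation:
After 1 (gather 5 bone): bone=5
After 2 (consume 5 bone): (empty)
After 3 (gather 4 stone): stone=4
After 4 (consume 4 stone): (empty)
After 5 (gather 5 copper): copper=5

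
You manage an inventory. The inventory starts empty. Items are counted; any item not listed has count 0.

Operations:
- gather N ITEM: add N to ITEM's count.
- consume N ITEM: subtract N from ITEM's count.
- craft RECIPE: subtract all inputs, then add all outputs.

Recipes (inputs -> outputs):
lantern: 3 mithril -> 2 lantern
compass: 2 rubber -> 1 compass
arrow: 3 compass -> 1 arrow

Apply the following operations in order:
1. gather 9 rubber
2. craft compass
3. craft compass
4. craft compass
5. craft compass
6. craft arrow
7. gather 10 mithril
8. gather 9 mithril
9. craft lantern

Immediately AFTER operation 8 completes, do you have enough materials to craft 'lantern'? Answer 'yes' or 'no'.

After 1 (gather 9 rubber): rubber=9
After 2 (craft compass): compass=1 rubber=7
After 3 (craft compass): compass=2 rubber=5
After 4 (craft compass): compass=3 rubber=3
After 5 (craft compass): compass=4 rubber=1
After 6 (craft arrow): arrow=1 compass=1 rubber=1
After 7 (gather 10 mithril): arrow=1 compass=1 mithril=10 rubber=1
After 8 (gather 9 mithril): arrow=1 compass=1 mithril=19 rubber=1

Answer: yes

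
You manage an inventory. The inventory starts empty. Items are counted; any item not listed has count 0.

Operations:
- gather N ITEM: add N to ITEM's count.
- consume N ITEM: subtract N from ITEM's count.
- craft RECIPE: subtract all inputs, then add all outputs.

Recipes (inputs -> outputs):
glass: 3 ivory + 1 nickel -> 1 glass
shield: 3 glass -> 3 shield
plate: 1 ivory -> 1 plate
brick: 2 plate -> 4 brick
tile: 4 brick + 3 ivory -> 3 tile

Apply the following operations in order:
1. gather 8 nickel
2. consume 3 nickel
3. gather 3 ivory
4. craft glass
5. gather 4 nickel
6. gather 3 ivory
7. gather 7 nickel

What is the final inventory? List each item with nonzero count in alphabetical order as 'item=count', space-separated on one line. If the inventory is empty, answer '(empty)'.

Answer: glass=1 ivory=3 nickel=15

Derivation:
After 1 (gather 8 nickel): nickel=8
After 2 (consume 3 nickel): nickel=5
After 3 (gather 3 ivory): ivory=3 nickel=5
After 4 (craft glass): glass=1 nickel=4
After 5 (gather 4 nickel): glass=1 nickel=8
After 6 (gather 3 ivory): glass=1 ivory=3 nickel=8
After 7 (gather 7 nickel): glass=1 ivory=3 nickel=15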